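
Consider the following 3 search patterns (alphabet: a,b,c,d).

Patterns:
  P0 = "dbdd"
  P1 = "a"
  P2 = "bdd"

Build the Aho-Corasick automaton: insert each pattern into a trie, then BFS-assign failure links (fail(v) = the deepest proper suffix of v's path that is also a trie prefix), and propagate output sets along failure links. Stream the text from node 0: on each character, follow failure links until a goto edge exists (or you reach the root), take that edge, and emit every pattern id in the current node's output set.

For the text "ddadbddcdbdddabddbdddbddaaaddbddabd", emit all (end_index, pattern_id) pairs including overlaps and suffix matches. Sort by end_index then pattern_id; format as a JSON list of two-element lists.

Build automaton:
Trie nodes:
  0='ε' goto a→5 b→6 d→1
  1='d' goto b→2
  2='db' goto d→3
  3='dbd' goto d→4
  4='dbdd' goto ·  ←P0
  5='a' goto ·  ←P1
  6='b' goto d→7
  7='bd' goto d→8
  8='bdd' goto ·  ←P2

BFS fail/out derivation:
  n1('d'): parent n0 fail=0; on 'd' 0 → fail=0;  out ∅∪∅=∅
  n5('a'): parent n0 fail=0; on 'a' 0 → fail=0;  out {1}∪∅={1}
  n6('b'): parent n0 fail=0; on 'b' 0 → fail=0;  out ∅∪∅=∅
  n2('db'): parent n1 fail=0; on 'b' 0 → fail=6;  out ∅∪∅=∅
  n7('bd'): parent n6 fail=0; on 'd' 0 → fail=1;  out ∅∪∅=∅
  n3('dbd'): parent n2 fail=6; on 'd' 6 → fail=7;  out ∅∪∅=∅
  n8('bdd'): parent n7 fail=1; on 'd' 1→0 → fail=1;  out {2}∪∅={2}
  n4('dbdd'): parent n3 fail=7; on 'd' 7 → fail=8;  out {0}∪{2}={0,2}

Run:
[0] read 'd'  n0⇒n1
[1] read 'd'  n1⇒n1 (fail-walked)
[2] read 'a'  n1⇒n5 (fail-walked)  emit P1@[2:2]
[3] read 'd'  n5⇒n1 (fail-walked)
[4] read 'b'  n1⇒n2
[5] read 'd'  n2⇒n3
[6] read 'd'  n3⇒n4  emit P0@[3:6],P2@[4:6]
[7] read 'c'  n4⇒n0 (fail-walked)
[8] read 'd'  n0⇒n1
[9] read 'b'  n1⇒n2
[10] read 'd'  n2⇒n3
[11] read 'd'  n3⇒n4  emit P0@[8:11],P2@[9:11]
[12] read 'd'  n4⇒n1 (fail-walked)
[13] read 'a'  n1⇒n5 (fail-walked)  emit P1@[13:13]
[14] read 'b'  n5⇒n6 (fail-walked)
[15] read 'd'  n6⇒n7
[16] read 'd'  n7⇒n8  emit P2@[14:16]
[17] read 'b'  n8⇒n2 (fail-walked)
[18] read 'd'  n2⇒n3
[19] read 'd'  n3⇒n4  emit P0@[16:19],P2@[17:19]
[20] read 'd'  n4⇒n1 (fail-walked)
[21] read 'b'  n1⇒n2
[22] read 'd'  n2⇒n3
[23] read 'd'  n3⇒n4  emit P0@[20:23],P2@[21:23]
[24] read 'a'  n4⇒n5 (fail-walked)  emit P1@[24:24]
[25] read 'a'  n5⇒n5 (fail-walked)  emit P1@[25:25]
[26] read 'a'  n5⇒n5 (fail-walked)  emit P1@[26:26]
[27] read 'd'  n5⇒n1 (fail-walked)
[28] read 'd'  n1⇒n1 (fail-walked)
[29] read 'b'  n1⇒n2
[30] read 'd'  n2⇒n3
[31] read 'd'  n3⇒n4  emit P0@[28:31],P2@[29:31]
[32] read 'a'  n4⇒n5 (fail-walked)  emit P1@[32:32]
[33] read 'b'  n5⇒n6 (fail-walked)
[34] read 'd'  n6⇒n7

Matches: [[2,1],[6,0],[6,2],[11,0],[11,2],[13,1],[16,2],[19,0],[19,2],[23,0],[23,2],[24,1],[25,1],[26,1],[31,0],[31,2],[32,1]]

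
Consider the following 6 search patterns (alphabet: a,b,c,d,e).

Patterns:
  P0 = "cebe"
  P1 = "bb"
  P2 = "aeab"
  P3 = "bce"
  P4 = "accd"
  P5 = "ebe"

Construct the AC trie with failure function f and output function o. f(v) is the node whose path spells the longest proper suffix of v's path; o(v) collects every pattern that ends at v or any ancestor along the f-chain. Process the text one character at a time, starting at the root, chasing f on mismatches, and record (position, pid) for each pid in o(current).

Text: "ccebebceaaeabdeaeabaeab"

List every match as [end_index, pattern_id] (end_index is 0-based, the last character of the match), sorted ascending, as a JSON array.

Construct AC machine:
Trie (insert patterns):
  n0 'ε': a→7 b→5 c→1 e→16
  n1 'c': e→2
  n2 'ce': b→3
  n3 'ceb': e→4
  n4 'cebe': ·  [P0 ends]
  n5 'b': b→6 c→11
  n6 'bb': ·  [P1 ends]
  n7 'a': c→13 e→8
  n8 'ae': a→9
  n9 'aea': b→10
  n10 'aeab': ·  [P2 ends]
  n11 'bc': e→12
  n12 'bce': ·  [P3 ends]
  n13 'ac': c→14
  n14 'acc': d→15
  n15 'accd': ·  [P4 ends]
  n16 'e': b→17
  n17 'eb': e→18
  n18 'ebe': ·  [P5 ends]

Failure links (BFS by depth):
  fail(1) 'c': from fail(0)=0 chase 'c': 0 ⇒ 0;  out=∅∪out(0)=∅
  fail(5) 'b': from fail(0)=0 chase 'b': 0 ⇒ 0;  out=∅∪out(0)=∅
  fail(7) 'a': from fail(0)=0 chase 'a': 0 ⇒ 0;  out=∅∪out(0)=∅
  fail(16) 'e': from fail(0)=0 chase 'e': 0 ⇒ 0;  out=∅∪out(0)=∅
  fail(2) 'ce': from fail(1)=0 chase 'e': 0 ⇒ 16;  out=∅∪out(16)=∅
  fail(6) 'bb': from fail(5)=0 chase 'b': 0 ⇒ 5;  out={1}∪out(5)={1}
  fail(8) 'ae': from fail(7)=0 chase 'e': 0 ⇒ 16;  out=∅∪out(16)=∅
  fail(11) 'bc': from fail(5)=0 chase 'c': 0 ⇒ 1;  out=∅∪out(1)=∅
  fail(13) 'ac': from fail(7)=0 chase 'c': 0 ⇒ 1;  out=∅∪out(1)=∅
  fail(17) 'eb': from fail(16)=0 chase 'b': 0 ⇒ 5;  out=∅∪out(5)=∅
  fail(3) 'ceb': from fail(2)=16 chase 'b': 16 ⇒ 17;  out=∅∪out(17)=∅
  fail(9) 'aea': from fail(8)=16 chase 'a': 16→0 ⇒ 7;  out=∅∪out(7)=∅
  fail(12) 'bce': from fail(11)=1 chase 'e': 1 ⇒ 2;  out={3}∪out(2)={3}
  fail(14) 'acc': from fail(13)=1 chase 'c': 1→0 ⇒ 1;  out=∅∪out(1)=∅
  fail(18) 'ebe': from fail(17)=5 chase 'e': 5→0 ⇒ 16;  out={5}∪out(16)={5}
  fail(4) 'cebe': from fail(3)=17 chase 'e': 17 ⇒ 18;  out={0}∪out(18)={0,5}
  fail(10) 'aeab': from fail(9)=7 chase 'b': 7→0 ⇒ 5;  out={2}∪out(5)={2}
  fail(15) 'accd': from fail(14)=1 chase 'd': 1→0 ⇒ 0;  out={4}∪out(0)={4}

Scan:
[0] read 'c'  n0⇒n1
[1] read 'c'  n1⇒n1 (fail-walked)
[2] read 'e'  n1⇒n2
[3] read 'b'  n2⇒n3
[4] read 'e'  n3⇒n4  → match P0@[1:4],P5@[2:4]
[5] read 'b'  n4⇒n17 (fail-walked)
[6] read 'c'  n17⇒n11 (fail-walked)
[7] read 'e'  n11⇒n12  → match P3@[5:7]
[8] read 'a'  n12⇒n7 (fail-walked)
[9] read 'a'  n7⇒n7 (fail-walked)
[10] read 'e'  n7⇒n8
[11] read 'a'  n8⇒n9
[12] read 'b'  n9⇒n10  → match P2@[9:12]
[13] read 'd'  n10⇒n0 (fail-walked)
[14] read 'e'  n0⇒n16
[15] read 'a'  n16⇒n7 (fail-walked)
[16] read 'e'  n7⇒n8
[17] read 'a'  n8⇒n9
[18] read 'b'  n9⇒n10  → match P2@[15:18]
[19] read 'a'  n10⇒n7 (fail-walked)
[20] read 'e'  n7⇒n8
[21] read 'a'  n8⇒n9
[22] read 'b'  n9⇒n10  → match P2@[19:22]

Result: [[4,0],[4,5],[7,3],[12,2],[18,2],[22,2]]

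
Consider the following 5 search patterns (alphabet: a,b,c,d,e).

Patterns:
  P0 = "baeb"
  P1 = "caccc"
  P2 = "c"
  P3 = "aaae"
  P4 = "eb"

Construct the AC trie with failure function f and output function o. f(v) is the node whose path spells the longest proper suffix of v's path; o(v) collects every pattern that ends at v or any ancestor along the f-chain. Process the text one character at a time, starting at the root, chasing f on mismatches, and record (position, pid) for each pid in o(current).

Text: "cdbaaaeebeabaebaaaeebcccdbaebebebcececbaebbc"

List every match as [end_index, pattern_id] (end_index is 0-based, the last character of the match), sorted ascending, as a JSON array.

Construct AC machine:
Trie (insert patterns):
  0='ε' goto a→10 b→1 c→5 e→14
  1='b' goto a→2
  2='ba' goto e→3
  3='bae' goto b→4
  4='baeb' goto ·  ←P0
  5='c' goto a→6  ←P2
  6='ca' goto c→7
  7='cac' goto c→8
  8='cacc' goto c→9
  9='caccc' goto ·  ←P1
  10='a' goto a→11
  11='aa' goto a→12
  12='aaa' goto e→13
  13='aaae' goto ·  ←P3
  14='e' goto b→15
  15='eb' goto ·  ←P4

Failure links (BFS by depth):
  n1('b'): parent n0 fail=0; on 'b' 0 → fail=0;  out ∅∪∅=∅
  n5('c'): parent n0 fail=0; on 'c' 0 → fail=0;  out {2}∪∅={2}
  n10('a'): parent n0 fail=0; on 'a' 0 → fail=0;  out ∅∪∅=∅
  n14('e'): parent n0 fail=0; on 'e' 0 → fail=0;  out ∅∪∅=∅
  n2('ba'): parent n1 fail=0; on 'a' 0 → fail=10;  out ∅∪∅=∅
  n6('ca'): parent n5 fail=0; on 'a' 0 → fail=10;  out ∅∪∅=∅
  n11('aa'): parent n10 fail=0; on 'a' 0 → fail=10;  out ∅∪∅=∅
  n15('eb'): parent n14 fail=0; on 'b' 0 → fail=1;  out {4}∪∅={4}
  n3('bae'): parent n2 fail=10; on 'e' 10→0 → fail=14;  out ∅∪∅=∅
  n7('cac'): parent n6 fail=10; on 'c' 10→0 → fail=5;  out ∅∪{2}={2}
  n12('aaa'): parent n11 fail=10; on 'a' 10 → fail=11;  out ∅∪∅=∅
  n4('baeb'): parent n3 fail=14; on 'b' 14 → fail=15;  out {0}∪{4}={0,4}
  n8('cacc'): parent n7 fail=5; on 'c' 5→0 → fail=5;  out ∅∪{2}={2}
  n13('aaae'): parent n12 fail=11; on 'e' 11→10→0 → fail=14;  out {3}∪∅={3}
  n9('caccc'): parent n8 fail=5; on 'c' 5→0 → fail=5;  out {1}∪{2}={1,2}

Text stream:
i=0 'c': node 0→5  → match P2@[0:0]
i=1 'd': node 5→0 (fail-walked)
i=2 'b': node 0→1
i=3 'a': node 1→2
i=4 'a': node 2→11 (fail-walked)
i=5 'a': node 11→12
i=6 'e': node 12→13  → match P3@[3:6]
i=7 'e': node 13→14 (fail-walked)
i=8 'b': node 14→15  → match P4@[7:8]
i=9 'e': node 15→14 (fail-walked)
i=10 'a': node 14→10 (fail-walked)
i=11 'b': node 10→1 (fail-walked)
i=12 'a': node 1→2
i=13 'e': node 2→3
i=14 'b': node 3→4  → match P0@[11:14],P4@[13:14]
i=15 'a': node 4→2 (fail-walked)
i=16 'a': node 2→11 (fail-walked)
i=17 'a': node 11→12
i=18 'e': node 12→13  → match P3@[15:18]
i=19 'e': node 13→14 (fail-walked)
i=20 'b': node 14→15  → match P4@[19:20]
i=21 'c': node 15→5 (fail-walked)  → match P2@[21:21]
i=22 'c': node 5→5 (fail-walked)  → match P2@[22:22]
i=23 'c': node 5→5 (fail-walked)  → match P2@[23:23]
i=24 'd': node 5→0 (fail-walked)
i=25 'b': node 0→1
i=26 'a': node 1→2
i=27 'e': node 2→3
i=28 'b': node 3→4  → match P0@[25:28],P4@[27:28]
i=29 'e': node 4→14 (fail-walked)
i=30 'b': node 14→15  → match P4@[29:30]
i=31 'e': node 15→14 (fail-walked)
i=32 'b': node 14→15  → match P4@[31:32]
i=33 'c': node 15→5 (fail-walked)  → match P2@[33:33]
i=34 'e': node 5→14 (fail-walked)
i=35 'c': node 14→5 (fail-walked)  → match P2@[35:35]
i=36 'e': node 5→14 (fail-walked)
i=37 'c': node 14→5 (fail-walked)  → match P2@[37:37]
i=38 'b': node 5→1 (fail-walked)
i=39 'a': node 1→2
i=40 'e': node 2→3
i=41 'b': node 3→4  → match P0@[38:41],P4@[40:41]
i=42 'b': node 4→1 (fail-walked)
i=43 'c': node 1→5 (fail-walked)  → match P2@[43:43]

Matches: [[0,2],[6,3],[8,4],[14,0],[14,4],[18,3],[20,4],[21,2],[22,2],[23,2],[28,0],[28,4],[30,4],[32,4],[33,2],[35,2],[37,2],[41,0],[41,4],[43,2]]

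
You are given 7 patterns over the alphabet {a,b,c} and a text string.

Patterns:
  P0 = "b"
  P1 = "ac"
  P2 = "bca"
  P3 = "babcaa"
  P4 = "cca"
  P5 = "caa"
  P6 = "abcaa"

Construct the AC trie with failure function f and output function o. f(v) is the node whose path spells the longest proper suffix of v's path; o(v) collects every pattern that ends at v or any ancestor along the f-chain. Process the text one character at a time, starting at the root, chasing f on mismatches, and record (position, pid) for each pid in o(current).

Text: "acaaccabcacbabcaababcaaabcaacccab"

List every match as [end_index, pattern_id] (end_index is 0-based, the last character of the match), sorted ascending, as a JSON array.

Build automaton:
Trie nodes:
  0='ε' goto a→2 b→1 c→11
  1='b' goto a→6 c→4  [P0 ends]
  2='a' goto b→16 c→3
  3='ac' goto ·  [P1 ends]
  4='bc' goto a→5
  5='bca' goto ·  [P2 ends]
  6='ba' goto b→7
  7='bab' goto c→8
  8='babc' goto a→9
  9='babca' goto a→10
  10='babcaa' goto ·  [P3 ends]
  11='c' goto a→14 c→12
  12='cc' goto a→13
  13='cca' goto ·  [P4 ends]
  14='ca' goto a→15
  15='caa' goto ·  [P5 ends]
  16='ab' goto c→17
  17='abc' goto a→18
  18='abca' goto a→19
  19='abcaa' goto ·  [P6 ends]

Failure links (BFS by depth):
  n1('b'): parent n0 fail=0; on 'b' 0 → fail=0;  out {0}∪∅={0}
  n2('a'): parent n0 fail=0; on 'a' 0 → fail=0;  out ∅∪∅=∅
  n11('c'): parent n0 fail=0; on 'c' 0 → fail=0;  out ∅∪∅=∅
  n3('ac'): parent n2 fail=0; on 'c' 0 → fail=11;  out {1}∪∅={1}
  n4('bc'): parent n1 fail=0; on 'c' 0 → fail=11;  out ∅∪∅=∅
  n6('ba'): parent n1 fail=0; on 'a' 0 → fail=2;  out ∅∪∅=∅
  n12('cc'): parent n11 fail=0; on 'c' 0 → fail=11;  out ∅∪∅=∅
  n14('ca'): parent n11 fail=0; on 'a' 0 → fail=2;  out ∅∪∅=∅
  n16('ab'): parent n2 fail=0; on 'b' 0 → fail=1;  out ∅∪{0}={0}
  n5('bca'): parent n4 fail=11; on 'a' 11 → fail=14;  out {2}∪∅={2}
  n7('bab'): parent n6 fail=2; on 'b' 2 → fail=16;  out ∅∪{0}={0}
  n13('cca'): parent n12 fail=11; on 'a' 11 → fail=14;  out {4}∪∅={4}
  n15('caa'): parent n14 fail=2; on 'a' 2→0 → fail=2;  out {5}∪∅={5}
  n17('abc'): parent n16 fail=1; on 'c' 1 → fail=4;  out ∅∪∅=∅
  n8('babc'): parent n7 fail=16; on 'c' 16 → fail=17;  out ∅∪∅=∅
  n18('abca'): parent n17 fail=4; on 'a' 4 → fail=5;  out ∅∪{2}={2}
  n9('babca'): parent n8 fail=17; on 'a' 17 → fail=18;  out ∅∪{2}={2}
  n19('abcaa'): parent n18 fail=5; on 'a' 5→14 → fail=15;  out {6}∪{5}={5,6}
  n10('babcaa'): parent n9 fail=18; on 'a' 18 → fail=19;  out {3}∪{5,6}={3,5,6}

Run:
i=0 'a': node 0→2
i=1 'c': node 2→3  emit P1@[0:1]
i=2 'a': node 3→14 (via fail)
i=3 'a': node 14→15  emit P5@[1:3]
i=4 'c': node 15→3 (via fail)  emit P1@[3:4]
i=5 'c': node 3→12 (via fail)
i=6 'a': node 12→13  emit P4@[4:6]
i=7 'b': node 13→16 (via fail)  emit P0@[7:7]
i=8 'c': node 16→17
i=9 'a': node 17→18  emit P2@[7:9]
i=10 'c': node 18→3 (via fail)  emit P1@[9:10]
i=11 'b': node 3→1 (via fail)  emit P0@[11:11]
i=12 'a': node 1→6
i=13 'b': node 6→7  emit P0@[13:13]
i=14 'c': node 7→8
i=15 'a': node 8→9  emit P2@[13:15]
i=16 'a': node 9→10  emit P3@[11:16],P5@[14:16],P6@[12:16]
i=17 'b': node 10→16 (via fail)  emit P0@[17:17]
i=18 'a': node 16→6 (via fail)
i=19 'b': node 6→7  emit P0@[19:19]
i=20 'c': node 7→8
i=21 'a': node 8→9  emit P2@[19:21]
i=22 'a': node 9→10  emit P3@[17:22],P5@[20:22],P6@[18:22]
i=23 'a': node 10→2 (via fail)
i=24 'b': node 2→16  emit P0@[24:24]
i=25 'c': node 16→17
i=26 'a': node 17→18  emit P2@[24:26]
i=27 'a': node 18→19  emit P5@[25:27],P6@[23:27]
i=28 'c': node 19→3 (via fail)  emit P1@[27:28]
i=29 'c': node 3→12 (via fail)
i=30 'c': node 12→12 (via fail)
i=31 'a': node 12→13  emit P4@[29:31]
i=32 'b': node 13→16 (via fail)  emit P0@[32:32]

Matches: [[1,1],[3,5],[4,1],[6,4],[7,0],[9,2],[10,1],[11,0],[13,0],[15,2],[16,3],[16,5],[16,6],[17,0],[19,0],[21,2],[22,3],[22,5],[22,6],[24,0],[26,2],[27,5],[27,6],[28,1],[31,4],[32,0]]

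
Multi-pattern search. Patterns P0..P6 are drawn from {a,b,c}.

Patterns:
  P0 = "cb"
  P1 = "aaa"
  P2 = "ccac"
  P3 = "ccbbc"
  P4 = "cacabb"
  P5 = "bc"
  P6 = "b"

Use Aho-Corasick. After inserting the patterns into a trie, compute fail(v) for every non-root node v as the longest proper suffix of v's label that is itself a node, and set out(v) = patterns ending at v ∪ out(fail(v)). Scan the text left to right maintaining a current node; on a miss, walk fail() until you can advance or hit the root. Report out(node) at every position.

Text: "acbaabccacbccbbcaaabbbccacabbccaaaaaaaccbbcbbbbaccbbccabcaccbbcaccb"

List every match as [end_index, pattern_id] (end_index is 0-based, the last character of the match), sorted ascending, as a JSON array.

Construct AC machine:
Trie nodes:
  n0 'ε': a→3 b→17 c→1
  n1 'c': a→12 b→2 c→6
  n2 'cb': ·  ←P0
  n3 'a': a→4
  n4 'aa': a→5
  n5 'aaa': ·  ←P1
  n6 'cc': a→7 b→9
  n7 'cca': c→8
  n8 'ccac': ·  ←P2
  n9 'ccb': b→10
  n10 'ccbb': c→11
  n11 'ccbbc': ·  ←P3
  n12 'ca': c→13
  n13 'cac': a→14
  n14 'caca': b→15
  n15 'cacab': b→16
  n16 'cacabb': ·  ←P4
  n17 'b': c→18  ←P6
  n18 'bc': ·  ←P5

Failure links (BFS by depth):
  fail(1) 'c': from fail(0)=0 chase 'c': 0 ⇒ 0;  out=∅∪out(0)=∅
  fail(3) 'a': from fail(0)=0 chase 'a': 0 ⇒ 0;  out=∅∪out(0)=∅
  fail(17) 'b': from fail(0)=0 chase 'b': 0 ⇒ 0;  out={6}∪out(0)={6}
  fail(2) 'cb': from fail(1)=0 chase 'b': 0 ⇒ 17;  out={0}∪out(17)={0,6}
  fail(4) 'aa': from fail(3)=0 chase 'a': 0 ⇒ 3;  out=∅∪out(3)=∅
  fail(6) 'cc': from fail(1)=0 chase 'c': 0 ⇒ 1;  out=∅∪out(1)=∅
  fail(12) 'ca': from fail(1)=0 chase 'a': 0 ⇒ 3;  out=∅∪out(3)=∅
  fail(18) 'bc': from fail(17)=0 chase 'c': 0 ⇒ 1;  out={5}∪out(1)={5}
  fail(5) 'aaa': from fail(4)=3 chase 'a': 3 ⇒ 4;  out={1}∪out(4)={1}
  fail(7) 'cca': from fail(6)=1 chase 'a': 1 ⇒ 12;  out=∅∪out(12)=∅
  fail(9) 'ccb': from fail(6)=1 chase 'b': 1 ⇒ 2;  out=∅∪out(2)={0,6}
  fail(13) 'cac': from fail(12)=3 chase 'c': 3→0 ⇒ 1;  out=∅∪out(1)=∅
  fail(8) 'ccac': from fail(7)=12 chase 'c': 12 ⇒ 13;  out={2}∪out(13)={2}
  fail(10) 'ccbb': from fail(9)=2 chase 'b': 2→17→0 ⇒ 17;  out=∅∪out(17)={6}
  fail(14) 'caca': from fail(13)=1 chase 'a': 1 ⇒ 12;  out=∅∪out(12)=∅
  fail(11) 'ccbbc': from fail(10)=17 chase 'c': 17 ⇒ 18;  out={3}∪out(18)={3,5}
  fail(15) 'cacab': from fail(14)=12 chase 'b': 12→3→0 ⇒ 17;  out=∅∪out(17)={6}
  fail(16) 'cacabb': from fail(15)=17 chase 'b': 17→0 ⇒ 17;  out={4}∪out(17)={4,6}

Text stream:
[0] read 'a'  n0⇒n3
[1] read 'c'  n3⇒n1 ·f
[2] read 'b'  n1⇒n2  → match P0@[1:2],P6@[2:2]
[3] read 'a'  n2⇒n3 ·f
[4] read 'a'  n3⇒n4
[5] read 'b'  n4⇒n17 ·f  → match P6@[5:5]
[6] read 'c'  n17⇒n18  → match P5@[5:6]
[7] read 'c'  n18⇒n6 ·f
[8] read 'a'  n6⇒n7
[9] read 'c'  n7⇒n8  → match P2@[6:9]
[10] read 'b'  n8⇒n2 ·f  → match P0@[9:10],P6@[10:10]
[11] read 'c'  n2⇒n18 ·f  → match P5@[10:11]
[12] read 'c'  n18⇒n6 ·f
[13] read 'b'  n6⇒n9  → match P0@[12:13],P6@[13:13]
[14] read 'b'  n9⇒n10  → match P6@[14:14]
[15] read 'c'  n10⇒n11  → match P3@[11:15],P5@[14:15]
[16] read 'a'  n11⇒n12 ·f
[17] read 'a'  n12⇒n4 ·f
[18] read 'a'  n4⇒n5  → match P1@[16:18]
[19] read 'b'  n5⇒n17 ·f  → match P6@[19:19]
[20] read 'b'  n17⇒n17 ·f  → match P6@[20:20]
[21] read 'b'  n17⇒n17 ·f  → match P6@[21:21]
[22] read 'c'  n17⇒n18  → match P5@[21:22]
[23] read 'c'  n18⇒n6 ·f
[24] read 'a'  n6⇒n7
[25] read 'c'  n7⇒n8  → match P2@[22:25]
[26] read 'a'  n8⇒n14 ·f
[27] read 'b'  n14⇒n15  → match P6@[27:27]
[28] read 'b'  n15⇒n16  → match P4@[23:28],P6@[28:28]
[29] read 'c'  n16⇒n18 ·f  → match P5@[28:29]
[30] read 'c'  n18⇒n6 ·f
[31] read 'a'  n6⇒n7
[32] read 'a'  n7⇒n4 ·f
[33] read 'a'  n4⇒n5  → match P1@[31:33]
[34] read 'a'  n5⇒n5 ·f  → match P1@[32:34]
[35] read 'a'  n5⇒n5 ·f  → match P1@[33:35]
[36] read 'a'  n5⇒n5 ·f  → match P1@[34:36]
[37] read 'a'  n5⇒n5 ·f  → match P1@[35:37]
[38] read 'c'  n5⇒n1 ·f
[39] read 'c'  n1⇒n6
[40] read 'b'  n6⇒n9  → match P0@[39:40],P6@[40:40]
[41] read 'b'  n9⇒n10  → match P6@[41:41]
[42] read 'c'  n10⇒n11  → match P3@[38:42],P5@[41:42]
[43] read 'b'  n11⇒n2 ·f  → match P0@[42:43],P6@[43:43]
[44] read 'b'  n2⇒n17 ·f  → match P6@[44:44]
[45] read 'b'  n17⇒n17 ·f  → match P6@[45:45]
[46] read 'b'  n17⇒n17 ·f  → match P6@[46:46]
[47] read 'a'  n17⇒n3 ·f
[48] read 'c'  n3⇒n1 ·f
[49] read 'c'  n1⇒n6
[50] read 'b'  n6⇒n9  → match P0@[49:50],P6@[50:50]
[51] read 'b'  n9⇒n10  → match P6@[51:51]
[52] read 'c'  n10⇒n11  → match P3@[48:52],P5@[51:52]
[53] read 'c'  n11⇒n6 ·f
[54] read 'a'  n6⇒n7
[55] read 'b'  n7⇒n17 ·f  → match P6@[55:55]
[56] read 'c'  n17⇒n18  → match P5@[55:56]
[57] read 'a'  n18⇒n12 ·f
[58] read 'c'  n12⇒n13
[59] read 'c'  n13⇒n6 ·f
[60] read 'b'  n6⇒n9  → match P0@[59:60],P6@[60:60]
[61] read 'b'  n9⇒n10  → match P6@[61:61]
[62] read 'c'  n10⇒n11  → match P3@[58:62],P5@[61:62]
[63] read 'a'  n11⇒n12 ·f
[64] read 'c'  n12⇒n13
[65] read 'c'  n13⇒n6 ·f
[66] read 'b'  n6⇒n9  → match P0@[65:66],P6@[66:66]

All matches (sorted): [[2,0],[2,6],[5,6],[6,5],[9,2],[10,0],[10,6],[11,5],[13,0],[13,6],[14,6],[15,3],[15,5],[18,1],[19,6],[20,6],[21,6],[22,5],[25,2],[27,6],[28,4],[28,6],[29,5],[33,1],[34,1],[35,1],[36,1],[37,1],[40,0],[40,6],[41,6],[42,3],[42,5],[43,0],[43,6],[44,6],[45,6],[46,6],[50,0],[50,6],[51,6],[52,3],[52,5],[55,6],[56,5],[60,0],[60,6],[61,6],[62,3],[62,5],[66,0],[66,6]]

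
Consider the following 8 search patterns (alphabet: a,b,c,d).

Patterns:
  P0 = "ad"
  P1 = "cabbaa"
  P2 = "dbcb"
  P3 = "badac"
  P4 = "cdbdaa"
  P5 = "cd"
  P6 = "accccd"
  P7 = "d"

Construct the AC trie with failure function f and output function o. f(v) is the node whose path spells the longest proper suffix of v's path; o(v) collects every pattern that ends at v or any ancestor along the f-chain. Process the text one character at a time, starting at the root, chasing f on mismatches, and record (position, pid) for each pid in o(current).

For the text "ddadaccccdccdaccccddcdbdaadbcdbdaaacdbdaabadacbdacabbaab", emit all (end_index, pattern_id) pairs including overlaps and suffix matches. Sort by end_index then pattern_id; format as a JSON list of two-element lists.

Build:
Trie (insert patterns):
  n0 'ε': a→1 b→13 c→3 d→9
  n1 'a': c→23 d→2
  n2 'ad': ·  ←P0
  n3 'c': a→4 d→18
  n4 'ca': b→5
  n5 'cab': b→6
  n6 'cabb': a→7
  n7 'cabba': a→8
  n8 'cabbaa': ·  ←P1
  n9 'd': b→10  ←P7
  n10 'db': c→11
  n11 'dbc': b→12
  n12 'dbcb': ·  ←P2
  n13 'b': a→14
  n14 'ba': d→15
  n15 'bad': a→16
  n16 'bada': c→17
  n17 'badac': ·  ←P3
  n18 'cd': b→19  ←P5
  n19 'cdb': d→20
  n20 'cdbd': a→21
  n21 'cdbda': a→22
  n22 'cdbdaa': ·  ←P4
  n23 'ac': c→24
  n24 'acc': c→25
  n25 'accc': c→26
  n26 'acccc': d→27
  n27 'accccd': ·  ←P6

Failure links (BFS by depth):
  n1('a'): parent n0 fail=0; on 'a' 0 → fail=0;  out ∅∪∅=∅
  n3('c'): parent n0 fail=0; on 'c' 0 → fail=0;  out ∅∪∅=∅
  n9('d'): parent n0 fail=0; on 'd' 0 → fail=0;  out {7}∪∅={7}
  n13('b'): parent n0 fail=0; on 'b' 0 → fail=0;  out ∅∪∅=∅
  n2('ad'): parent n1 fail=0; on 'd' 0 → fail=9;  out {0}∪{7}={0,7}
  n4('ca'): parent n3 fail=0; on 'a' 0 → fail=1;  out ∅∪∅=∅
  n10('db'): parent n9 fail=0; on 'b' 0 → fail=13;  out ∅∪∅=∅
  n14('ba'): parent n13 fail=0; on 'a' 0 → fail=1;  out ∅∪∅=∅
  n18('cd'): parent n3 fail=0; on 'd' 0 → fail=9;  out {5}∪{7}={5,7}
  n23('ac'): parent n1 fail=0; on 'c' 0 → fail=3;  out ∅∪∅=∅
  n5('cab'): parent n4 fail=1; on 'b' 1→0 → fail=13;  out ∅∪∅=∅
  n11('dbc'): parent n10 fail=13; on 'c' 13→0 → fail=3;  out ∅∪∅=∅
  n15('bad'): parent n14 fail=1; on 'd' 1 → fail=2;  out ∅∪{0,7}={0,7}
  n19('cdb'): parent n18 fail=9; on 'b' 9 → fail=10;  out ∅∪∅=∅
  n24('acc'): parent n23 fail=3; on 'c' 3→0 → fail=3;  out ∅∪∅=∅
  n6('cabb'): parent n5 fail=13; on 'b' 13→0 → fail=13;  out ∅∪∅=∅
  n12('dbcb'): parent n11 fail=3; on 'b' 3→0 → fail=13;  out {2}∪∅={2}
  n16('bada'): parent n15 fail=2; on 'a' 2→9→0 → fail=1;  out ∅∪∅=∅
  n20('cdbd'): parent n19 fail=10; on 'd' 10→13→0 → fail=9;  out ∅∪{7}={7}
  n25('accc'): parent n24 fail=3; on 'c' 3→0 → fail=3;  out ∅∪∅=∅
  n7('cabba'): parent n6 fail=13; on 'a' 13 → fail=14;  out ∅∪∅=∅
  n17('badac'): parent n16 fail=1; on 'c' 1 → fail=23;  out {3}∪∅={3}
  n21('cdbda'): parent n20 fail=9; on 'a' 9→0 → fail=1;  out ∅∪∅=∅
  n26('acccc'): parent n25 fail=3; on 'c' 3→0 → fail=3;  out ∅∪∅=∅
  n8('cabbaa'): parent n7 fail=14; on 'a' 14→1→0 → fail=1;  out {1}∪∅={1}
  n22('cdbdaa'): parent n21 fail=1; on 'a' 1→0 → fail=1;  out {4}∪∅={4}
  n27('accccd'): parent n26 fail=3; on 'd' 3 → fail=18;  out {6}∪{5,7}={5,6,7}

Run:
pos 0 'd': at 9  → match P7@[0:0]
pos 1 'd': at 9 ·f  → match P7@[1:1]
pos 2 'a': at 1 ·f
pos 3 'd': at 2  → match P0@[2:3],P7@[3:3]
pos 4 'a': at 1 ·f
pos 5 'c': at 23
pos 6 'c': at 24
pos 7 'c': at 25
pos 8 'c': at 26
pos 9 'd': at 27  → match P5@[8:9],P6@[4:9],P7@[9:9]
pos 10 'c': at 3 ·f
pos 11 'c': at 3 ·f
pos 12 'd': at 18  → match P5@[11:12],P7@[12:12]
pos 13 'a': at 1 ·f
pos 14 'c': at 23
pos 15 'c': at 24
pos 16 'c': at 25
pos 17 'c': at 26
pos 18 'd': at 27  → match P5@[17:18],P6@[13:18],P7@[18:18]
pos 19 'd': at 9 ·f  → match P7@[19:19]
pos 20 'c': at 3 ·f
pos 21 'd': at 18  → match P5@[20:21],P7@[21:21]
pos 22 'b': at 19
pos 23 'd': at 20  → match P7@[23:23]
pos 24 'a': at 21
pos 25 'a': at 22  → match P4@[20:25]
pos 26 'd': at 2 ·f  → match P0@[25:26],P7@[26:26]
pos 27 'b': at 10 ·f
pos 28 'c': at 11
pos 29 'd': at 18 ·f  → match P5@[28:29],P7@[29:29]
pos 30 'b': at 19
pos 31 'd': at 20  → match P7@[31:31]
pos 32 'a': at 21
pos 33 'a': at 22  → match P4@[28:33]
pos 34 'a': at 1 ·f
pos 35 'c': at 23
pos 36 'd': at 18 ·f  → match P5@[35:36],P7@[36:36]
pos 37 'b': at 19
pos 38 'd': at 20  → match P7@[38:38]
pos 39 'a': at 21
pos 40 'a': at 22  → match P4@[35:40]
pos 41 'b': at 13 ·f
pos 42 'a': at 14
pos 43 'd': at 15  → match P0@[42:43],P7@[43:43]
pos 44 'a': at 16
pos 45 'c': at 17  → match P3@[41:45]
pos 46 'b': at 13 ·f
pos 47 'd': at 9 ·f  → match P7@[47:47]
pos 48 'a': at 1 ·f
pos 49 'c': at 23
pos 50 'a': at 4 ·f
pos 51 'b': at 5
pos 52 'b': at 6
pos 53 'a': at 7
pos 54 'a': at 8  → match P1@[49:54]
pos 55 'b': at 13 ·f

Matches: [[0,7],[1,7],[3,0],[3,7],[9,5],[9,6],[9,7],[12,5],[12,7],[18,5],[18,6],[18,7],[19,7],[21,5],[21,7],[23,7],[25,4],[26,0],[26,7],[29,5],[29,7],[31,7],[33,4],[36,5],[36,7],[38,7],[40,4],[43,0],[43,7],[45,3],[47,7],[54,1]]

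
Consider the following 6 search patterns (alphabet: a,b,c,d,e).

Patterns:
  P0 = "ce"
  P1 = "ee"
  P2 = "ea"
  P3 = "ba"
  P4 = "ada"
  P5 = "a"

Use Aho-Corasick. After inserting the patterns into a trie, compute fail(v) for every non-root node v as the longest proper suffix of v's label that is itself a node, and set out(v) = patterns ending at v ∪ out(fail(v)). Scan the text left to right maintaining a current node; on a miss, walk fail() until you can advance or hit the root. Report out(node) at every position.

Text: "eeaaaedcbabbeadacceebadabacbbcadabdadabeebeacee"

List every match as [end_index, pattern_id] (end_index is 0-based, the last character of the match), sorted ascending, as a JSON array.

Build automaton:
Trie nodes:
  0='ε' goto a→8 b→6 c→1 e→3
  1='c' goto e→2
  2='ce' goto ·  [P0 ends]
  3='e' goto a→5 e→4
  4='ee' goto ·  [P1 ends]
  5='ea' goto ·  [P2 ends]
  6='b' goto a→7
  7='ba' goto ·  [P3 ends]
  8='a' goto d→9  [P5 ends]
  9='ad' goto a→10
  10='ada' goto ·  [P4 ends]

Failure links (BFS by depth):
  fail(1) 'c': from fail(0)=0 chase 'c': 0 ⇒ 0;  out=∅∪out(0)=∅
  fail(3) 'e': from fail(0)=0 chase 'e': 0 ⇒ 0;  out=∅∪out(0)=∅
  fail(6) 'b': from fail(0)=0 chase 'b': 0 ⇒ 0;  out=∅∪out(0)=∅
  fail(8) 'a': from fail(0)=0 chase 'a': 0 ⇒ 0;  out={5}∪out(0)={5}
  fail(2) 'ce': from fail(1)=0 chase 'e': 0 ⇒ 3;  out={0}∪out(3)={0}
  fail(4) 'ee': from fail(3)=0 chase 'e': 0 ⇒ 3;  out={1}∪out(3)={1}
  fail(5) 'ea': from fail(3)=0 chase 'a': 0 ⇒ 8;  out={2}∪out(8)={2,5}
  fail(7) 'ba': from fail(6)=0 chase 'a': 0 ⇒ 8;  out={3}∪out(8)={3,5}
  fail(9) 'ad': from fail(8)=0 chase 'd': 0 ⇒ 0;  out=∅∪out(0)=∅
  fail(10) 'ada': from fail(9)=0 chase 'a': 0 ⇒ 8;  out={4}∪out(8)={4,5}

Text stream:
i=0 'e': node 0→3
i=1 'e': node 3→4  emit P1@[0:1]
i=2 'a': node 4→5 ·f  emit P2@[1:2],P5@[2:2]
i=3 'a': node 5→8 ·f  emit P5@[3:3]
i=4 'a': node 8→8 ·f  emit P5@[4:4]
i=5 'e': node 8→3 ·f
i=6 'd': node 3→0 ·f
i=7 'c': node 0→1
i=8 'b': node 1→6 ·f
i=9 'a': node 6→7  emit P3@[8:9],P5@[9:9]
i=10 'b': node 7→6 ·f
i=11 'b': node 6→6 ·f
i=12 'e': node 6→3 ·f
i=13 'a': node 3→5  emit P2@[12:13],P5@[13:13]
i=14 'd': node 5→9 ·f
i=15 'a': node 9→10  emit P4@[13:15],P5@[15:15]
i=16 'c': node 10→1 ·f
i=17 'c': node 1→1 ·f
i=18 'e': node 1→2  emit P0@[17:18]
i=19 'e': node 2→4 ·f  emit P1@[18:19]
i=20 'b': node 4→6 ·f
i=21 'a': node 6→7  emit P3@[20:21],P5@[21:21]
i=22 'd': node 7→9 ·f
i=23 'a': node 9→10  emit P4@[21:23],P5@[23:23]
i=24 'b': node 10→6 ·f
i=25 'a': node 6→7  emit P3@[24:25],P5@[25:25]
i=26 'c': node 7→1 ·f
i=27 'b': node 1→6 ·f
i=28 'b': node 6→6 ·f
i=29 'c': node 6→1 ·f
i=30 'a': node 1→8 ·f  emit P5@[30:30]
i=31 'd': node 8→9
i=32 'a': node 9→10  emit P4@[30:32],P5@[32:32]
i=33 'b': node 10→6 ·f
i=34 'd': node 6→0 ·f
i=35 'a': node 0→8  emit P5@[35:35]
i=36 'd': node 8→9
i=37 'a': node 9→10  emit P4@[35:37],P5@[37:37]
i=38 'b': node 10→6 ·f
i=39 'e': node 6→3 ·f
i=40 'e': node 3→4  emit P1@[39:40]
i=41 'b': node 4→6 ·f
i=42 'e': node 6→3 ·f
i=43 'a': node 3→5  emit P2@[42:43],P5@[43:43]
i=44 'c': node 5→1 ·f
i=45 'e': node 1→2  emit P0@[44:45]
i=46 'e': node 2→4 ·f  emit P1@[45:46]

Matches: [[1,1],[2,2],[2,5],[3,5],[4,5],[9,3],[9,5],[13,2],[13,5],[15,4],[15,5],[18,0],[19,1],[21,3],[21,5],[23,4],[23,5],[25,3],[25,5],[30,5],[32,4],[32,5],[35,5],[37,4],[37,5],[40,1],[43,2],[43,5],[45,0],[46,1]]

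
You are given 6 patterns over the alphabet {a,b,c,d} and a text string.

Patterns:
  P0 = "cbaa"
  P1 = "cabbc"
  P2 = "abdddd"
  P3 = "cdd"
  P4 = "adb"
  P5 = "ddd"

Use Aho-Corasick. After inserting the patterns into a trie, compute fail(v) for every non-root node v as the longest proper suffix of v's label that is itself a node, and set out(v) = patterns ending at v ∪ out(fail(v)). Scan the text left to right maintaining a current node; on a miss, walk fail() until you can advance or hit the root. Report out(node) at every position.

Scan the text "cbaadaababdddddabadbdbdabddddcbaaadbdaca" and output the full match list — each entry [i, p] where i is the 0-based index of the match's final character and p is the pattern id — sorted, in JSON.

Construct AC machine:
Trie nodes:
  0='ε' goto a→9 c→1 d→19
  1='c' goto a→5 b→2 d→15
  2='cb' goto a→3
  3='cba' goto a→4
  4='cbaa' goto ·  ←P0
  5='ca' goto b→6
  6='cab' goto b→7
  7='cabb' goto c→8
  8='cabbc' goto ·  ←P1
  9='a' goto b→10 d→17
  10='ab' goto d→11
  11='abd' goto d→12
  12='abdd' goto d→13
  13='abddd' goto d→14
  14='abdddd' goto ·  ←P2
  15='cd' goto d→16
  16='cdd' goto ·  ←P3
  17='ad' goto b→18
  18='adb' goto ·  ←P4
  19='d' goto d→20
  20='dd' goto d→21
  21='ddd' goto ·  ←P5

BFS fail/out derivation:
  fail(1) 'c': from fail(0)=0 chase 'c': 0 ⇒ 0;  out=∅∪out(0)=∅
  fail(9) 'a': from fail(0)=0 chase 'a': 0 ⇒ 0;  out=∅∪out(0)=∅
  fail(19) 'd': from fail(0)=0 chase 'd': 0 ⇒ 0;  out=∅∪out(0)=∅
  fail(2) 'cb': from fail(1)=0 chase 'b': 0 ⇒ 0;  out=∅∪out(0)=∅
  fail(5) 'ca': from fail(1)=0 chase 'a': 0 ⇒ 9;  out=∅∪out(9)=∅
  fail(10) 'ab': from fail(9)=0 chase 'b': 0 ⇒ 0;  out=∅∪out(0)=∅
  fail(15) 'cd': from fail(1)=0 chase 'd': 0 ⇒ 19;  out=∅∪out(19)=∅
  fail(17) 'ad': from fail(9)=0 chase 'd': 0 ⇒ 19;  out=∅∪out(19)=∅
  fail(20) 'dd': from fail(19)=0 chase 'd': 0 ⇒ 19;  out=∅∪out(19)=∅
  fail(3) 'cba': from fail(2)=0 chase 'a': 0 ⇒ 9;  out=∅∪out(9)=∅
  fail(6) 'cab': from fail(5)=9 chase 'b': 9 ⇒ 10;  out=∅∪out(10)=∅
  fail(11) 'abd': from fail(10)=0 chase 'd': 0 ⇒ 19;  out=∅∪out(19)=∅
  fail(16) 'cdd': from fail(15)=19 chase 'd': 19 ⇒ 20;  out={3}∪out(20)={3}
  fail(18) 'adb': from fail(17)=19 chase 'b': 19→0 ⇒ 0;  out={4}∪out(0)={4}
  fail(21) 'ddd': from fail(20)=19 chase 'd': 19 ⇒ 20;  out={5}∪out(20)={5}
  fail(4) 'cbaa': from fail(3)=9 chase 'a': 9→0 ⇒ 9;  out={0}∪out(9)={0}
  fail(7) 'cabb': from fail(6)=10 chase 'b': 10→0 ⇒ 0;  out=∅∪out(0)=∅
  fail(12) 'abdd': from fail(11)=19 chase 'd': 19 ⇒ 20;  out=∅∪out(20)=∅
  fail(8) 'cabbc': from fail(7)=0 chase 'c': 0 ⇒ 1;  out={1}∪out(1)={1}
  fail(13) 'abddd': from fail(12)=20 chase 'd': 20 ⇒ 21;  out=∅∪out(21)={5}
  fail(14) 'abdddd': from fail(13)=21 chase 'd': 21→20 ⇒ 21;  out={2}∪out(21)={2,5}

Run:
[0] read 'c'  n0⇒n1
[1] read 'b'  n1⇒n2
[2] read 'a'  n2⇒n3
[3] read 'a'  n3⇒n4  → match P0@[0:3]
[4] read 'd'  n4⇒n17 ·f
[5] read 'a'  n17⇒n9 ·f
[6] read 'a'  n9⇒n9 ·f
[7] read 'b'  n9⇒n10
[8] read 'a'  n10⇒n9 ·f
[9] read 'b'  n9⇒n10
[10] read 'd'  n10⇒n11
[11] read 'd'  n11⇒n12
[12] read 'd'  n12⇒n13  → match P5@[10:12]
[13] read 'd'  n13⇒n14  → match P2@[8:13],P5@[11:13]
[14] read 'd'  n14⇒n21 ·f  → match P5@[12:14]
[15] read 'a'  n21⇒n9 ·f
[16] read 'b'  n9⇒n10
[17] read 'a'  n10⇒n9 ·f
[18] read 'd'  n9⇒n17
[19] read 'b'  n17⇒n18  → match P4@[17:19]
[20] read 'd'  n18⇒n19 ·f
[21] read 'b'  n19⇒n0 ·f
[22] read 'd'  n0⇒n19
[23] read 'a'  n19⇒n9 ·f
[24] read 'b'  n9⇒n10
[25] read 'd'  n10⇒n11
[26] read 'd'  n11⇒n12
[27] read 'd'  n12⇒n13  → match P5@[25:27]
[28] read 'd'  n13⇒n14  → match P2@[23:28],P5@[26:28]
[29] read 'c'  n14⇒n1 ·f
[30] read 'b'  n1⇒n2
[31] read 'a'  n2⇒n3
[32] read 'a'  n3⇒n4  → match P0@[29:32]
[33] read 'a'  n4⇒n9 ·f
[34] read 'd'  n9⇒n17
[35] read 'b'  n17⇒n18  → match P4@[33:35]
[36] read 'd'  n18⇒n19 ·f
[37] read 'a'  n19⇒n9 ·f
[38] read 'c'  n9⇒n1 ·f
[39] read 'a'  n1⇒n5

Result: [[3,0],[12,5],[13,2],[13,5],[14,5],[19,4],[27,5],[28,2],[28,5],[32,0],[35,4]]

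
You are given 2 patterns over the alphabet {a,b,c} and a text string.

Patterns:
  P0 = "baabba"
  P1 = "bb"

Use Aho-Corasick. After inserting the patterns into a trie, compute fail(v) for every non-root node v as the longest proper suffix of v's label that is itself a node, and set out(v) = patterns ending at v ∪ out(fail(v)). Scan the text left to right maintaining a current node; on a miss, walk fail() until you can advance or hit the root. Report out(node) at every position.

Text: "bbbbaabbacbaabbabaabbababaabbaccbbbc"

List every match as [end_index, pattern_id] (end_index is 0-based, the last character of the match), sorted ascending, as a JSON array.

Build automaton:
Trie (insert patterns):
  0='ε' goto b→1
  1='b' goto a→2 b→7
  2='ba' goto a→3
  3='baa' goto b→4
  4='baab' goto b→5
  5='baabb' goto a→6
  6='baabba' goto ·  ←P0
  7='bb' goto ·  ←P1

Failure links (BFS by depth):
  n1('b'): parent n0 fail=0; on 'b' 0 → fail=0;  out ∅∪∅=∅
  n2('ba'): parent n1 fail=0; on 'a' 0 → fail=0;  out ∅∪∅=∅
  n7('bb'): parent n1 fail=0; on 'b' 0 → fail=1;  out {1}∪∅={1}
  n3('baa'): parent n2 fail=0; on 'a' 0 → fail=0;  out ∅∪∅=∅
  n4('baab'): parent n3 fail=0; on 'b' 0 → fail=1;  out ∅∪∅=∅
  n5('baabb'): parent n4 fail=1; on 'b' 1 → fail=7;  out ∅∪{1}={1}
  n6('baabba'): parent n5 fail=7; on 'a' 7→1 → fail=2;  out {0}∪∅={0}

Run:
pos 0 'b': at 1
pos 1 'b': at 7  emit P1@[0:1]
pos 2 'b': at 7 (fail-walked)  emit P1@[1:2]
pos 3 'b': at 7 (fail-walked)  emit P1@[2:3]
pos 4 'a': at 2 (fail-walked)
pos 5 'a': at 3
pos 6 'b': at 4
pos 7 'b': at 5  emit P1@[6:7]
pos 8 'a': at 6  emit P0@[3:8]
pos 9 'c': at 0 (fail-walked)
pos 10 'b': at 1
pos 11 'a': at 2
pos 12 'a': at 3
pos 13 'b': at 4
pos 14 'b': at 5  emit P1@[13:14]
pos 15 'a': at 6  emit P0@[10:15]
pos 16 'b': at 1 (fail-walked)
pos 17 'a': at 2
pos 18 'a': at 3
pos 19 'b': at 4
pos 20 'b': at 5  emit P1@[19:20]
pos 21 'a': at 6  emit P0@[16:21]
pos 22 'b': at 1 (fail-walked)
pos 23 'a': at 2
pos 24 'b': at 1 (fail-walked)
pos 25 'a': at 2
pos 26 'a': at 3
pos 27 'b': at 4
pos 28 'b': at 5  emit P1@[27:28]
pos 29 'a': at 6  emit P0@[24:29]
pos 30 'c': at 0 (fail-walked)
pos 31 'c': at 0
pos 32 'b': at 1
pos 33 'b': at 7  emit P1@[32:33]
pos 34 'b': at 7 (fail-walked)  emit P1@[33:34]
pos 35 'c': at 0 (fail-walked)

All matches (sorted): [[1,1],[2,1],[3,1],[7,1],[8,0],[14,1],[15,0],[20,1],[21,0],[28,1],[29,0],[33,1],[34,1]]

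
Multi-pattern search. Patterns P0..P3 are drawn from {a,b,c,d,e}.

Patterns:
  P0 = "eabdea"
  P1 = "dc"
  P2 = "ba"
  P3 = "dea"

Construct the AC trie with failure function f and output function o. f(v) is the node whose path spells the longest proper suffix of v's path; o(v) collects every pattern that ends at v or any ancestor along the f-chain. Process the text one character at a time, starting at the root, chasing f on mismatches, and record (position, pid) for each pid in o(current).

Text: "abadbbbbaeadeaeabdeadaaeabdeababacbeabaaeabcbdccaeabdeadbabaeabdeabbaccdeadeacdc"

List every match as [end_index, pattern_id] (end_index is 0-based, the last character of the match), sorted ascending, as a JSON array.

Build:
Trie nodes:
  n0 'ε': b→9 d→7 e→1
  n1 'e': a→2
  n2 'ea': b→3
  n3 'eab': d→4
  n4 'eabd': e→5
  n5 'eabde': a→6
  n6 'eabdea': ·  ←P0
  n7 'd': c→8 e→11
  n8 'dc': ·  ←P1
  n9 'b': a→10
  n10 'ba': ·  ←P2
  n11 'de': a→12
  n12 'dea': ·  ←P3

BFS fail/out derivation:
  fail(1) 'e': from fail(0)=0 chase 'e': 0 ⇒ 0;  out=∅∪out(0)=∅
  fail(7) 'd': from fail(0)=0 chase 'd': 0 ⇒ 0;  out=∅∪out(0)=∅
  fail(9) 'b': from fail(0)=0 chase 'b': 0 ⇒ 0;  out=∅∪out(0)=∅
  fail(2) 'ea': from fail(1)=0 chase 'a': 0 ⇒ 0;  out=∅∪out(0)=∅
  fail(8) 'dc': from fail(7)=0 chase 'c': 0 ⇒ 0;  out={1}∪out(0)={1}
  fail(10) 'ba': from fail(9)=0 chase 'a': 0 ⇒ 0;  out={2}∪out(0)={2}
  fail(11) 'de': from fail(7)=0 chase 'e': 0 ⇒ 1;  out=∅∪out(1)=∅
  fail(3) 'eab': from fail(2)=0 chase 'b': 0 ⇒ 9;  out=∅∪out(9)=∅
  fail(12) 'dea': from fail(11)=1 chase 'a': 1 ⇒ 2;  out={3}∪out(2)={3}
  fail(4) 'eabd': from fail(3)=9 chase 'd': 9→0 ⇒ 7;  out=∅∪out(7)=∅
  fail(5) 'eabde': from fail(4)=7 chase 'e': 7 ⇒ 11;  out=∅∪out(11)=∅
  fail(6) 'eabdea': from fail(5)=11 chase 'a': 11 ⇒ 12;  out={0}∪out(12)={0,3}

Run:
pos 0 'a': at 0
pos 1 'b': at 9
pos 2 'a': at 10  ** P2@[1:2]
pos 3 'd': at 7 (fail-walked)
pos 4 'b': at 9 (fail-walked)
pos 5 'b': at 9 (fail-walked)
pos 6 'b': at 9 (fail-walked)
pos 7 'b': at 9 (fail-walked)
pos 8 'a': at 10  ** P2@[7:8]
pos 9 'e': at 1 (fail-walked)
pos 10 'a': at 2
pos 11 'd': at 7 (fail-walked)
pos 12 'e': at 11
pos 13 'a': at 12  ** P3@[11:13]
pos 14 'e': at 1 (fail-walked)
pos 15 'a': at 2
pos 16 'b': at 3
pos 17 'd': at 4
pos 18 'e': at 5
pos 19 'a': at 6  ** P0@[14:19],P3@[17:19]
pos 20 'd': at 7 (fail-walked)
pos 21 'a': at 0 (fail-walked)
pos 22 'a': at 0
pos 23 'e': at 1
pos 24 'a': at 2
pos 25 'b': at 3
pos 26 'd': at 4
pos 27 'e': at 5
pos 28 'a': at 6  ** P0@[23:28],P3@[26:28]
pos 29 'b': at 3 (fail-walked)
pos 30 'a': at 10 (fail-walked)  ** P2@[29:30]
pos 31 'b': at 9 (fail-walked)
pos 32 'a': at 10  ** P2@[31:32]
pos 33 'c': at 0 (fail-walked)
pos 34 'b': at 9
pos 35 'e': at 1 (fail-walked)
pos 36 'a': at 2
pos 37 'b': at 3
pos 38 'a': at 10 (fail-walked)  ** P2@[37:38]
pos 39 'a': at 0 (fail-walked)
pos 40 'e': at 1
pos 41 'a': at 2
pos 42 'b': at 3
pos 43 'c': at 0 (fail-walked)
pos 44 'b': at 9
pos 45 'd': at 7 (fail-walked)
pos 46 'c': at 8  ** P1@[45:46]
pos 47 'c': at 0 (fail-walked)
pos 48 'a': at 0
pos 49 'e': at 1
pos 50 'a': at 2
pos 51 'b': at 3
pos 52 'd': at 4
pos 53 'e': at 5
pos 54 'a': at 6  ** P0@[49:54],P3@[52:54]
pos 55 'd': at 7 (fail-walked)
pos 56 'b': at 9 (fail-walked)
pos 57 'a': at 10  ** P2@[56:57]
pos 58 'b': at 9 (fail-walked)
pos 59 'a': at 10  ** P2@[58:59]
pos 60 'e': at 1 (fail-walked)
pos 61 'a': at 2
pos 62 'b': at 3
pos 63 'd': at 4
pos 64 'e': at 5
pos 65 'a': at 6  ** P0@[60:65],P3@[63:65]
pos 66 'b': at 3 (fail-walked)
pos 67 'b': at 9 (fail-walked)
pos 68 'a': at 10  ** P2@[67:68]
pos 69 'c': at 0 (fail-walked)
pos 70 'c': at 0
pos 71 'd': at 7
pos 72 'e': at 11
pos 73 'a': at 12  ** P3@[71:73]
pos 74 'd': at 7 (fail-walked)
pos 75 'e': at 11
pos 76 'a': at 12  ** P3@[74:76]
pos 77 'c': at 0 (fail-walked)
pos 78 'd': at 7
pos 79 'c': at 8  ** P1@[78:79]

Matches: [[2,2],[8,2],[13,3],[19,0],[19,3],[28,0],[28,3],[30,2],[32,2],[38,2],[46,1],[54,0],[54,3],[57,2],[59,2],[65,0],[65,3],[68,2],[73,3],[76,3],[79,1]]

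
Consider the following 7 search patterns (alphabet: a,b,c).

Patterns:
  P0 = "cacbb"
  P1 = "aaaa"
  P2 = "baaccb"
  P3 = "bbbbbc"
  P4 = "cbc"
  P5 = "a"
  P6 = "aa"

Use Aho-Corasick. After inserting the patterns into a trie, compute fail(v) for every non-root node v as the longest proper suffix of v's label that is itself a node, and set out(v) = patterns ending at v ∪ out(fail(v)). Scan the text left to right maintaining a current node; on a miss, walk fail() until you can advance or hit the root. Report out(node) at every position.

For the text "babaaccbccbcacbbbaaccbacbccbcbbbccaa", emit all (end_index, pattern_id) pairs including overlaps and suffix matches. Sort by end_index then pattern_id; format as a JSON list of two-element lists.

Build:
Trie nodes:
  0='ε' goto a→6 b→10 c→1
  1='c' goto a→2 b→21
  2='ca' goto c→3
  3='cac' goto b→4
  4='cacb' goto b→5
  5='cacbb' goto ·  ←P0
  6='a' goto a→7  ←P5
  7='aa' goto a→8  ←P6
  8='aaa' goto a→9
  9='aaaa' goto ·  ←P1
  10='b' goto a→11 b→16
  11='ba' goto a→12
  12='baa' goto c→13
  13='baac' goto c→14
  14='baacc' goto b→15
  15='baaccb' goto ·  ←P2
  16='bb' goto b→17
  17='bbb' goto b→18
  18='bbbb' goto b→19
  19='bbbbb' goto c→20
  20='bbbbbc' goto ·  ←P3
  21='cb' goto c→22
  22='cbc' goto ·  ←P4

BFS fail/out derivation:
  fail(1) 'c': from fail(0)=0 chase 'c': 0 ⇒ 0;  out=∅∪out(0)=∅
  fail(6) 'a': from fail(0)=0 chase 'a': 0 ⇒ 0;  out={5}∪out(0)={5}
  fail(10) 'b': from fail(0)=0 chase 'b': 0 ⇒ 0;  out=∅∪out(0)=∅
  fail(2) 'ca': from fail(1)=0 chase 'a': 0 ⇒ 6;  out=∅∪out(6)={5}
  fail(7) 'aa': from fail(6)=0 chase 'a': 0 ⇒ 6;  out={6}∪out(6)={5,6}
  fail(11) 'ba': from fail(10)=0 chase 'a': 0 ⇒ 6;  out=∅∪out(6)={5}
  fail(16) 'bb': from fail(10)=0 chase 'b': 0 ⇒ 10;  out=∅∪out(10)=∅
  fail(21) 'cb': from fail(1)=0 chase 'b': 0 ⇒ 10;  out=∅∪out(10)=∅
  fail(3) 'cac': from fail(2)=6 chase 'c': 6→0 ⇒ 1;  out=∅∪out(1)=∅
  fail(8) 'aaa': from fail(7)=6 chase 'a': 6 ⇒ 7;  out=∅∪out(7)={5,6}
  fail(12) 'baa': from fail(11)=6 chase 'a': 6 ⇒ 7;  out=∅∪out(7)={5,6}
  fail(17) 'bbb': from fail(16)=10 chase 'b': 10 ⇒ 16;  out=∅∪out(16)=∅
  fail(22) 'cbc': from fail(21)=10 chase 'c': 10→0 ⇒ 1;  out={4}∪out(1)={4}
  fail(4) 'cacb': from fail(3)=1 chase 'b': 1 ⇒ 21;  out=∅∪out(21)=∅
  fail(9) 'aaaa': from fail(8)=7 chase 'a': 7 ⇒ 8;  out={1}∪out(8)={1,5,6}
  fail(13) 'baac': from fail(12)=7 chase 'c': 7→6→0 ⇒ 1;  out=∅∪out(1)=∅
  fail(18) 'bbbb': from fail(17)=16 chase 'b': 16 ⇒ 17;  out=∅∪out(17)=∅
  fail(5) 'cacbb': from fail(4)=21 chase 'b': 21→10 ⇒ 16;  out={0}∪out(16)={0}
  fail(14) 'baacc': from fail(13)=1 chase 'c': 1→0 ⇒ 1;  out=∅∪out(1)=∅
  fail(19) 'bbbbb': from fail(18)=17 chase 'b': 17 ⇒ 18;  out=∅∪out(18)=∅
  fail(15) 'baaccb': from fail(14)=1 chase 'b': 1 ⇒ 21;  out={2}∪out(21)={2}
  fail(20) 'bbbbbc': from fail(19)=18 chase 'c': 18→17→16→10→0 ⇒ 1;  out={3}∪out(1)={3}

Text stream:
pos 0 'b': at 10
pos 1 'a': at 11  emit P5@[1:1]
pos 2 'b': at 10 ·f
pos 3 'a': at 11  emit P5@[3:3]
pos 4 'a': at 12  emit P5@[4:4],P6@[3:4]
pos 5 'c': at 13
pos 6 'c': at 14
pos 7 'b': at 15  emit P2@[2:7]
pos 8 'c': at 22 ·f  emit P4@[6:8]
pos 9 'c': at 1 ·f
pos 10 'b': at 21
pos 11 'c': at 22  emit P4@[9:11]
pos 12 'a': at 2 ·f  emit P5@[12:12]
pos 13 'c': at 3
pos 14 'b': at 4
pos 15 'b': at 5  emit P0@[11:15]
pos 16 'b': at 17 ·f
pos 17 'a': at 11 ·f  emit P5@[17:17]
pos 18 'a': at 12  emit P5@[18:18],P6@[17:18]
pos 19 'c': at 13
pos 20 'c': at 14
pos 21 'b': at 15  emit P2@[16:21]
pos 22 'a': at 11 ·f  emit P5@[22:22]
pos 23 'c': at 1 ·f
pos 24 'b': at 21
pos 25 'c': at 22  emit P4@[23:25]
pos 26 'c': at 1 ·f
pos 27 'b': at 21
pos 28 'c': at 22  emit P4@[26:28]
pos 29 'b': at 21 ·f
pos 30 'b': at 16 ·f
pos 31 'b': at 17
pos 32 'c': at 1 ·f
pos 33 'c': at 1 ·f
pos 34 'a': at 2  emit P5@[34:34]
pos 35 'a': at 7 ·f  emit P5@[35:35],P6@[34:35]

All matches (sorted): [[1,5],[3,5],[4,5],[4,6],[7,2],[8,4],[11,4],[12,5],[15,0],[17,5],[18,5],[18,6],[21,2],[22,5],[25,4],[28,4],[34,5],[35,5],[35,6]]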